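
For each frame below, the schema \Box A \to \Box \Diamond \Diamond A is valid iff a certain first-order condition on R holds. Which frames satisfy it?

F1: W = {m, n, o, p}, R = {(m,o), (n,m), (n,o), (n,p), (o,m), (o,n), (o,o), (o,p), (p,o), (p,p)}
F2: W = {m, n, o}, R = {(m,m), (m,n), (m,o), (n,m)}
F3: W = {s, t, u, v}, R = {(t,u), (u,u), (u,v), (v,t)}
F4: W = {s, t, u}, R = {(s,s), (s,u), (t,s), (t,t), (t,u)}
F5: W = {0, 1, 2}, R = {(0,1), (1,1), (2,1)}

F1, F5

Frame correspondent (Sahlqvist): \forall x \forall z (xRz \to \exists w (xRw \wedge z R^2 w)) — i.e. a generalized confluence (Geach) condition.
F1: satisfies the condition.
F2: fails — mRo but no w with mRw and oR²w.
F3: fails — vRt but no w with vRw and tR²w.
F4: fails — sRu but no w with sRw and uR²w.
F5: satisfies the condition.
Valid on: F1, F5.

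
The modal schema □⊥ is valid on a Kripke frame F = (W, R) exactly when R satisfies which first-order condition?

Emptiness of R

This schema is the Ver axiom.
It corresponds to emptiness of R: ∀x ∀y ¬Rxy.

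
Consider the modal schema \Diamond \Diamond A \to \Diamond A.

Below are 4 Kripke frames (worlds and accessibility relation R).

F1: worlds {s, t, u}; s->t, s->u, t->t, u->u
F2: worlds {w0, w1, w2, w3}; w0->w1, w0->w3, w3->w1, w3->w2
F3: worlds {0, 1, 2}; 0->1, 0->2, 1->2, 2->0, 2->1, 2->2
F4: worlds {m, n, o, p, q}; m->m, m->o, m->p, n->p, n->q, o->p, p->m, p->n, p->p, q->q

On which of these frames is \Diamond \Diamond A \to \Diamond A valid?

Frame correspondent (Sahlqvist): \forall x \forall y \forall z (Rxy \wedge Ryz \to Rxz) — i.e. transitivity.
F1: holds.
F2: fails — Rw0w3 and Rw3w2 but not Rw0w2.
F3: fails — R02 and R20 but not R00.
F4: fails — Rop and Rpm but not Rom.
Valid on: F1.

F1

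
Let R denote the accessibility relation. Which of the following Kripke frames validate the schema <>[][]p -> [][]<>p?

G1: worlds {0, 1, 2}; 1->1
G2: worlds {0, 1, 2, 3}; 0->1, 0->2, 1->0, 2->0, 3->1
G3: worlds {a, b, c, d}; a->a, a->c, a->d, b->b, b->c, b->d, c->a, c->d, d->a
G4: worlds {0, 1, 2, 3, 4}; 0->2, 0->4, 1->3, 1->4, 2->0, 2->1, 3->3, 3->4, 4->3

The schema corresponds to a generalized confluence (Geach) condition: forall x forall y forall z ((xRy & x R^2 z) -> exists w (y R^2 w & zRw)).
G1: satisfies the condition.
G2: satisfies the condition.
G3: satisfies the condition.
G4: fails — 2R1, 2R²2 but no w with 1R²w and 2Rw.
Valid on: G1, G2, G3.

G1, G2, G3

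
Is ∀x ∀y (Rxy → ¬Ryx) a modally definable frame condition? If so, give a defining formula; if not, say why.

Any modally definable frame class is closed under surjective bounded morphisms.
The 5-cycle (worlds a,b,c,d,e with a→b→c→d→e→a) is asymmetric. Mapping every world to a single reflexive point • is a surjective bounded morphism, and the reflexive point is not asymmetric (R•• but asymmetry requires ¬R••).
So no modal formula (or set of formulas) defines exactly the asymmetric frames.

Not modally definable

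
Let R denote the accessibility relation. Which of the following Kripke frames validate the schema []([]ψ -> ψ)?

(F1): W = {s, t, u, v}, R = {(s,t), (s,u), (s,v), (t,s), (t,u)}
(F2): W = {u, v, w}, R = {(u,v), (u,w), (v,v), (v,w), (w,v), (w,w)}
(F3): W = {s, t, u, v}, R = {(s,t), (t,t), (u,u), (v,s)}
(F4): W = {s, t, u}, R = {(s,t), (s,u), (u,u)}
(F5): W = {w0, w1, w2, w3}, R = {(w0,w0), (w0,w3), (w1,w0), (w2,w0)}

(F2)

The schema corresponds to shift-reflexivity: forall x forall y (Rxy -> Ryy).
(F1): fails — Rts but not Rss.
(F2): condition met.
(F3): fails — Rvs but not Rss.
(F4): fails — Rst but not Rtt.
(F5): fails — Rw0w3 but not Rw3w3.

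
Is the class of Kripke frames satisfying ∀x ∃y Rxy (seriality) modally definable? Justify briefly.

The condition is seriality. A defining modal formula is □p → ◇p.
Suppose □p→◇p is valid. At any x set V(p)=W. Then □p at x, so ◇p at x, so x has a successor.

Yes — defined by □p → ◇p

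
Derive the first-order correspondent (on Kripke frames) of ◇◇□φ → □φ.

∀x ∀y ∀z ((xR²y ∧ xRz) → ∃w (yRw ∧ z = w))

This is a Sahlqvist (Geach-type) schema ◇^2□^1φ → □^1◇^0φ.
First-order correspondent: ∀x ∀y ∀z ((xR²y ∧ xRz) → ∃w (yRw ∧ z = w)).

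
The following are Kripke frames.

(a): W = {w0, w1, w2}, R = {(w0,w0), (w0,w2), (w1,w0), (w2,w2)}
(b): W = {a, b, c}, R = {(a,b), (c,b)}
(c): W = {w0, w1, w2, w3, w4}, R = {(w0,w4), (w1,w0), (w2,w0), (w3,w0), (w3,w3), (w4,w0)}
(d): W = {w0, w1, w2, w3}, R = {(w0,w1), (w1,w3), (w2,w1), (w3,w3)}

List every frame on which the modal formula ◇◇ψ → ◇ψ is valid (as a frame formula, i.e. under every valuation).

Frame correspondent (Sahlqvist): ∀x ∀y ∀z (Rxy ∧ Ryz → Rxz) — i.e. transitivity.
(a): fails — Rw1w0 and Rw0w2 but not Rw1w2.
(b): holds.
(c): fails — Rw1w0 and Rw0w4 but not Rw1w4.
(d): fails — Rw0w1 and Rw1w3 but not Rw0w3.

(b)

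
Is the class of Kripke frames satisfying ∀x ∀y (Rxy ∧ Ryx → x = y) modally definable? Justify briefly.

Modal frame validity is preserved under surjective bounded morphisms.
The 8-cycle (worlds a,b,c,d,e,f,g,h with a→b→c→d→e→f→g→h→a) is antisymmetric. Sending even-indexed worlds to s and odd-indexed worlds to t is a surjective bounded morphism onto the two-world frame with s↔t, which is not antisymmetric.
So no modal formula (or set of formulas) defines exactly the antisymmetric frames.

No — not modally definable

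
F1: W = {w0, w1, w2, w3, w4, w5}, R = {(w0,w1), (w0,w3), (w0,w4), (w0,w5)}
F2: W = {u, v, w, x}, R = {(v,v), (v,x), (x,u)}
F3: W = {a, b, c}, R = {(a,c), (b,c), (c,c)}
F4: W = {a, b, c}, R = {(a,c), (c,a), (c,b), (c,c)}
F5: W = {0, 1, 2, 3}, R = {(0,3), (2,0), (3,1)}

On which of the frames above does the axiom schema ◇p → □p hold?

The schema corresponds to partial functionality: ∀x ∀y ∀z (Rxy ∧ Rxz → y = z).
F1: fails — w0 sees both w1 and w3.
F2: fails — v sees both v and x.
F3: condition met.
F4: fails — c sees both a and b.
F5: condition met.

F3, F5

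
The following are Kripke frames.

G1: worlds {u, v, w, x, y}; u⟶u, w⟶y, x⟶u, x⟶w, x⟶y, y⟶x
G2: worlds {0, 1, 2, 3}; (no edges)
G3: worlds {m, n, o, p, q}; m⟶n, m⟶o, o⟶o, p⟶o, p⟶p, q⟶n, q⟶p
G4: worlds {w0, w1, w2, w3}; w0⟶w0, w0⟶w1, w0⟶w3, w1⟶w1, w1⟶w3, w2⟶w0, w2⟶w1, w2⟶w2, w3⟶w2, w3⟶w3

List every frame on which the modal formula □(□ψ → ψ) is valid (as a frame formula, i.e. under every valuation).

Frame correspondent (Sahlqvist): ∀x ∀y (Rxy → Ryy) — i.e. shift-reflexivity.
G1: fails — Rxw but not Rww.
G2: condition met.
G3: fails — Rqn but not Rnn.
G4: condition met.
Valid on: G2, G4.

G2, G4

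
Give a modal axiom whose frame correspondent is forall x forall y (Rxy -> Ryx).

q → □◇q

The condition is symmetry. The B schema q → □◇q defines it.
Suppose q→□◇q is valid. Take Rxy and set V(q)={x}. Then q at x, so □◇q at x, so ◇q at y, so some z with Ryz has q; z=x, i.e. Ryx.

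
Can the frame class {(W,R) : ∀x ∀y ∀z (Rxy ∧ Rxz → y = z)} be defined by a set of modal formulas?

Yes: it is partial functionality, defined by the CD schema ◇r → □r.
Suppose ◇r→□r is valid. Take Rxy, Rxz and set V(r)={y}. Then ◇r at x, so □r at x, so r at z, i.e. z=y.

Yes — defined by ◇r → □r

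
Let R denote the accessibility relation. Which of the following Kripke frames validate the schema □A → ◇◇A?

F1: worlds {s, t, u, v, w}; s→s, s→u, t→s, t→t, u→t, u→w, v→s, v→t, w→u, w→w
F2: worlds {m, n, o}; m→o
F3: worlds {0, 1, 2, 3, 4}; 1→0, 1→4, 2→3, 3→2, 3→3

F1

This is the axiom for a generalized confluence (Geach) condition; its first-order frame correspondent is ∀x ∃w (xRw ∧ xR²w).
F1: ✓.
F2: fails — at m but no w with mRw and mR²w.
F3: fails — at 0 but no w with 0Rw and 0R²w.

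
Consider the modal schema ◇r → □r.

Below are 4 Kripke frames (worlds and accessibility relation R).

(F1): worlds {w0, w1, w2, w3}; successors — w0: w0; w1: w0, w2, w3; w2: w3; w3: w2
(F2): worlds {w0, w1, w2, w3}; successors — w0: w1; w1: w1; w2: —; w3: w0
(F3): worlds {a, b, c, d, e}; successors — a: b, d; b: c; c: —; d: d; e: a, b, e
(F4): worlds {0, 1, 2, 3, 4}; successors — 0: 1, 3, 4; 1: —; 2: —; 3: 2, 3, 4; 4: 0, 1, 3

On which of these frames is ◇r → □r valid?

(F2)

The schema corresponds to partial functionality: ∀x ∀y ∀z (Rxy ∧ Rxz → y = z).
(F1): fails — w1 sees both w0 and w2.
(F2): satisfies the condition.
(F3): fails — a sees both b and d.
(F4): fails — 0 sees both 1 and 3.
Valid on: (F2).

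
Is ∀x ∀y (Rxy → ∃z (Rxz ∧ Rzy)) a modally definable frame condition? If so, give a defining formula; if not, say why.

This is a Sahlqvist condition; the C4 axiom □□p → □p defines it.
Suppose □□p→□p is valid. Take Rxy and set V(p)={w : xR²w}. Then □□p at x, so □p at x, so p at y, i.e. ∃z(Rxz∧Rzy).

Yes, by □□p → □p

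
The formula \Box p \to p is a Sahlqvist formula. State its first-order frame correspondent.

Suppose □p→p is valid. At any x set V(p)={w : Rxw}. Then □p holds at x, so p holds at x, i.e. Rxx.

reflexivity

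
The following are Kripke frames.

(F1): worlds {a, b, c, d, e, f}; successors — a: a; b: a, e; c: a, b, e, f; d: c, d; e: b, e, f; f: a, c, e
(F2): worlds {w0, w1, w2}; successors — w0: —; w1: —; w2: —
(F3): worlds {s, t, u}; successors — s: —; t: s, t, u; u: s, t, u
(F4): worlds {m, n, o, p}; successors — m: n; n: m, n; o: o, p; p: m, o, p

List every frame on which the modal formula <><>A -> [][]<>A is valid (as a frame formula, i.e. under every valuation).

The schema corresponds to a generalized confluence (Geach) condition: forall x forall y forall z ((x R^2 y & x R^2 z) -> exists w (y = w & zRw)).
(F1): fails — bR²a, bR²e but no w with a=w and eRw.
(F2): holds.
(F3): fails — tR²s, tR²s but no w with s=w and sRw.
(F4): fails — mR²m, mR²m but no w with m=w and mRw.

(F2)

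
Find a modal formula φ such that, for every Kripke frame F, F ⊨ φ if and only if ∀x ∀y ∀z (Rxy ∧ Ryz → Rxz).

This is transitivity; the standard corresponding axiom is 4: □ψ → □□ψ.

□ψ → □□ψ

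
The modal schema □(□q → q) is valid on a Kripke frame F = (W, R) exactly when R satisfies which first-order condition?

Suppose □(□q→q) is valid. Take Rxy and set V(q)={w : Ryw}. Then at y, □q holds; since □(□q→q) at x, □q→q at y, so q at y, i.e. Ryy.
Conversely, on a frame with shift-reflexivity the schema holds at every world under every valuation.
So the correspondent is shift-reflexivity.

shift-reflexivity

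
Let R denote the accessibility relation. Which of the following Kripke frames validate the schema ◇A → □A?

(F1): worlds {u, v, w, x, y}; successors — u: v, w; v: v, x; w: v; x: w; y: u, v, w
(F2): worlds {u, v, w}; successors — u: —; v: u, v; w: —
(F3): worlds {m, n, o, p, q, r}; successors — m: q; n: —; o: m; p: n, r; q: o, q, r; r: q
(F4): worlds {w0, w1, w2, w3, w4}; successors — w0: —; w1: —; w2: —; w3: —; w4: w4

This is the axiom for partial functionality; its first-order frame correspondent is ∀x ∀y ∀z (Rxy ∧ Rxz → y = z).
(F1): fails — u sees both v and w.
(F2): fails — v sees both u and v.
(F3): fails — p sees both n and r.
(F4): ✓.

(F4)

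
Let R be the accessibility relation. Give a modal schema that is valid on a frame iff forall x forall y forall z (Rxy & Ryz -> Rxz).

The condition is transitivity. The 4 schema □s → □□s defines it.

□s → □□s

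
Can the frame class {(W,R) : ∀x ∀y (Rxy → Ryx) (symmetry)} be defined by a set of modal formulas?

Yes: it is symmetry, defined by the B schema p → □◇p.
Suppose p→□◇p is valid. Take Rxy and set V(p)={x}. Then p at x, so □◇p at x, so ◇p at y, so some z with Ryz has p; z=x, i.e. Ryx.

Definable; p → □◇p defines it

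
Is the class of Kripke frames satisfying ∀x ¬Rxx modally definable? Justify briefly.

If a class were modally definable it would be closed under surjective bounded morphisms (Goldblatt–Thomason).
The 3-cycle (worlds 0,1,2 with 0→1→2→0) is irreflexive, and the map sending every world to a single reflexive point • is a surjective bounded morphism (forth: every edge maps to (•,•); back: every world has a successor). So any modal formula valid on the 3-cycle is also valid on the reflexive point, which is not irreflexive.
So no modal formula (or set of formulas) defines exactly the irreflexive frames.

No — not modally definable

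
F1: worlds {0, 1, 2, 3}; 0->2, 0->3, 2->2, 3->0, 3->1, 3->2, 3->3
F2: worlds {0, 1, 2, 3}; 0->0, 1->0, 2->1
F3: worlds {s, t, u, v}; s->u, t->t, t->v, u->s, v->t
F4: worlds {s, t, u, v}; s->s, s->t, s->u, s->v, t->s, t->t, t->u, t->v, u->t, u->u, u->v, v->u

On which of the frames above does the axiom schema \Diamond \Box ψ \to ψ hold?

F3

The schema corresponds to symmetry: \forall x \forall y (Rxy \to Ryx).
F1: fails — R32 but not R23.
F2: fails — R10 but not R01.
F3: holds.
F4: fails — Rtv but not Rvt.
Valid on: F3.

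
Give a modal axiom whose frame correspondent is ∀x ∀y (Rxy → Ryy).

□(□s → s)

The condition is shift-reflexivity. The T□ schema □(□s → s) defines it.
Suppose □(□s→s) is valid. Take Rxy and set V(s)={w : Ryw}. Then at y, □s holds; since □(□s→s) at x, □s→s at y, so s at y, i.e. Ryy.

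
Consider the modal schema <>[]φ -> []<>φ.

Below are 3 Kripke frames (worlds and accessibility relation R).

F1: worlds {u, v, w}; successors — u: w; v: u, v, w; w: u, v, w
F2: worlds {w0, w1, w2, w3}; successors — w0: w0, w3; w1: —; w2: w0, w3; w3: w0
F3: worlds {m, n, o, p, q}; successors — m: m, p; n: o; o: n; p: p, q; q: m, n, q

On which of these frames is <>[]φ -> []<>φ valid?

F1, F2

Frame correspondent (Sahlqvist): forall x forall y forall z (Rxy & Rxz -> exists w (Ryw & Rzw)) — i.e. convergence.
F1: holds.
F2: holds.
F3: fails — Rqq and Rqn but q and n have no common successor.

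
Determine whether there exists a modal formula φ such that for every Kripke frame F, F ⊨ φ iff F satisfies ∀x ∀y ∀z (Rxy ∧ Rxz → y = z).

Yes — defined by ◇p → □p

The condition is partial functionality. A defining modal formula is ◇p → □p.
Suppose ◇p→□p is valid. Take Rxy, Rxz and set V(p)={y}. Then ◇p at x, so □p at x, so p at z, i.e. z=y.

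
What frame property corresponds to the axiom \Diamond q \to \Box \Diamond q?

the Euclidean property: \forall x \forall y \forall z (Rxy \wedge Rxz \to Ryz)

Suppose ◇q→□◇q is valid. Take Rxy, Rxz and set V(q)={y}. Then ◇q at x, so □◇q at x, so ◇q at z, so some w with Rzw has q; w=y, i.e. Rzy. By symmetry of the argument, Ryz.
Conversely, any frame satisfying \forall x \forall y \forall z (Rxy \wedge Rxz \to Ryz) validates the schema.
Frame condition: \forall x \forall y \forall z (Rxy \wedge Rxz \to Ryz).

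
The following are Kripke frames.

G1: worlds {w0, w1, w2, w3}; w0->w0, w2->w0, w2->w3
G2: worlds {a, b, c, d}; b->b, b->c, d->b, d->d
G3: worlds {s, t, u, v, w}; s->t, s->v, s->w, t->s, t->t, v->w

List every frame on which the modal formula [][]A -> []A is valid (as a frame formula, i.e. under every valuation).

G2

This is the axiom for density; its first-order frame correspondent is forall x forall y (Rxy -> exists z (Rxz & Rzy)).
G1: fails — Rw2w3 but no z with Rw2z and Rzw3.
G2: holds.
G3: fails — Rvw but no z with Rvz and Rzw.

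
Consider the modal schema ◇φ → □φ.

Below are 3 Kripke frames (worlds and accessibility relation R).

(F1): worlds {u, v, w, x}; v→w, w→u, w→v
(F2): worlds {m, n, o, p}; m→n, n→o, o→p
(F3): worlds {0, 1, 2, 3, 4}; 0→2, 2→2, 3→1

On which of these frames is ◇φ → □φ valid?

Frame correspondent (Sahlqvist): ∀x ∀y ∀z (Rxy ∧ Rxz → y = z) — i.e. partial functionality.
(F1): fails — w sees both u and v.
(F2): condition met.
(F3): condition met.

(F2), (F3)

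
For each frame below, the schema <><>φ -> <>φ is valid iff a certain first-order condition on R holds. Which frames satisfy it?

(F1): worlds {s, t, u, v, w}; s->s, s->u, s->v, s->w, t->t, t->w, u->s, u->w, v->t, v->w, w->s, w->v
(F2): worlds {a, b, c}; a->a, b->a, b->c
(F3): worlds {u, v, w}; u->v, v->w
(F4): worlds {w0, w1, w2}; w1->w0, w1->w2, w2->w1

(F2)

The schema corresponds to transitivity: forall x forall y forall z (Rxy & Ryz -> Rxz).
(F1): fails — Ruw and Rwv but not Ruv.
(F2): condition met.
(F3): fails — Ruv and Rvw but not Ruw.
(F4): fails — Rw1w2 and Rw2w1 but not Rw1w1.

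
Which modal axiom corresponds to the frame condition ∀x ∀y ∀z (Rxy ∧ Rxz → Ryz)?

◇s → □◇s

This is the Euclidean property; the standard corresponding axiom is 5: ◇s → □◇s.
Suppose ◇s→□◇s is valid. Take Rxy, Rxz and set V(s)={y}. Then ◇s at x, so □◇s at x, so ◇s at z, so some w with Rzw has s; w=y, i.e. Rzy. By symmetry of the argument, Ryz.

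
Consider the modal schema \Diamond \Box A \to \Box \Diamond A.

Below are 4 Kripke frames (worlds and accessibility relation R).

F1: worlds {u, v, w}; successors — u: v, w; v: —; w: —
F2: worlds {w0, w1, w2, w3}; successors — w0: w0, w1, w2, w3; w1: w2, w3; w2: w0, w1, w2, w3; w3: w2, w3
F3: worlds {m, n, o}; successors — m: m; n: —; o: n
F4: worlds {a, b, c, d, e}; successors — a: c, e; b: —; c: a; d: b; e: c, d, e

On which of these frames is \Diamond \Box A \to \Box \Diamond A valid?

F2

This is the axiom for convergence; its first-order frame correspondent is \forall x \forall y \forall z (Rxy \wedge Rxz \to \exists w (Ryw \wedge Rzw)).
F1: fails — Ruv and Ruv but v and v have no common successor.
F2: ✓.
F3: fails — Ron and Ron but n and n have no common successor.
F4: fails — Rae and Rac but e and c have no common successor.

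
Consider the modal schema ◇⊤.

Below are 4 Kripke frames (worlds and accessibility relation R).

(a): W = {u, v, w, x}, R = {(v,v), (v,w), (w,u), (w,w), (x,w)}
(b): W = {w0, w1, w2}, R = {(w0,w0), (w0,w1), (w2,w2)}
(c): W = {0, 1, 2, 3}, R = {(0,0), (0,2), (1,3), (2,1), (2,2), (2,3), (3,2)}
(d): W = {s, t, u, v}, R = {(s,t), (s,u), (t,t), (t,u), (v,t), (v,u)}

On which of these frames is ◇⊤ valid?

(c)

This is the axiom for seriality; its first-order frame correspondent is ∀x ∃y Rxy.
(a): fails — world u has no successor.
(b): fails — world w1 has no successor.
(c): ✓.
(d): fails — world u has no successor.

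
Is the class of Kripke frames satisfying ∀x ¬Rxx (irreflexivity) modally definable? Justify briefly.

No — not modally definable

Modal frame validity is preserved under surjective bounded morphisms.
The 5-cycle (worlds 0,1,2,3,4 with 0→1→2→3→4→0) is irreflexive, and the map sending every world to a single reflexive point • is a surjective bounded morphism (forth: every edge maps to (•,•); back: every world has a successor). So any modal formula valid on the 5-cycle is also valid on the reflexive point, which is not irreflexive.
Hence irreflexivity is not modally definable.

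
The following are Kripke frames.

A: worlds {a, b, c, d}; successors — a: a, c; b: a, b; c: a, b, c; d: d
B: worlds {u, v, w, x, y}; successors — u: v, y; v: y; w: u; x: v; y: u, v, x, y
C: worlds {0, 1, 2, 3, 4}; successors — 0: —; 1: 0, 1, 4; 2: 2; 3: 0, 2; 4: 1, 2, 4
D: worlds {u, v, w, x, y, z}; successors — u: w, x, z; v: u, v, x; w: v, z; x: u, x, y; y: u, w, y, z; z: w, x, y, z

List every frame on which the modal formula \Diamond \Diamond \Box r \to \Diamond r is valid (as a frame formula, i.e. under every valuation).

The schema corresponds to a generalized confluence (Geach) condition: \forall x \forall y (x R^2 y \to \exists w (yRw \wedge xRw)).
A: ✓.
B: fails — vR²x but no t with xRt and vRt.
C: fails — 1R²0 but no w with 0Rw and 1Rw.
D: fails — wR²x but no t with xRt and wRt.
Valid on: A.

A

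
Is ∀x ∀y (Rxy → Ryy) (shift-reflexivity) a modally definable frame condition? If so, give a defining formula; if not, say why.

Yes — defined by □(□r → r)

Yes: it is shift-reflexivity, defined by the T□ schema □(□r → r).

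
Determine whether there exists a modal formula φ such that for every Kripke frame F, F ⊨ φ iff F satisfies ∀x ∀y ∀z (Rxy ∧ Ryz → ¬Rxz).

If a class were modally definable it would be closed under surjective bounded morphisms (Goldblatt–Thomason).
The 7-cycle (worlds 0,1,2,3,4,5,6 with 0→1→2→3→4→5→6→0) is intransitive. Mapping every world to a single reflexive point • is a surjective bounded morphism; the reflexive point is not intransitive (R••∧R•• but R••).
Hence intransitivity is not modally definable.

Not definable by any modal formula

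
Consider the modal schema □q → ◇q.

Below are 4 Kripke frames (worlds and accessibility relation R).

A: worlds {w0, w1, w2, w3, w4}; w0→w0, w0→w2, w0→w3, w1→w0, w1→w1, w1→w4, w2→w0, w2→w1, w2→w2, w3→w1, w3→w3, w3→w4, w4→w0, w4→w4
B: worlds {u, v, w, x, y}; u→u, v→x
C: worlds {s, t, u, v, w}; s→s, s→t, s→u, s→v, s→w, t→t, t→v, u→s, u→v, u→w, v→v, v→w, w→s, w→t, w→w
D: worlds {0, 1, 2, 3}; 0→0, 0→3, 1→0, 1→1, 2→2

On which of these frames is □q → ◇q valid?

A, C

Frame correspondent (Sahlqvist): ∀x ∃y Rxy — i.e. seriality.
A: condition met.
B: fails — world w has no successor.
C: condition met.
D: fails — world 3 has no successor.
Valid on: A, C.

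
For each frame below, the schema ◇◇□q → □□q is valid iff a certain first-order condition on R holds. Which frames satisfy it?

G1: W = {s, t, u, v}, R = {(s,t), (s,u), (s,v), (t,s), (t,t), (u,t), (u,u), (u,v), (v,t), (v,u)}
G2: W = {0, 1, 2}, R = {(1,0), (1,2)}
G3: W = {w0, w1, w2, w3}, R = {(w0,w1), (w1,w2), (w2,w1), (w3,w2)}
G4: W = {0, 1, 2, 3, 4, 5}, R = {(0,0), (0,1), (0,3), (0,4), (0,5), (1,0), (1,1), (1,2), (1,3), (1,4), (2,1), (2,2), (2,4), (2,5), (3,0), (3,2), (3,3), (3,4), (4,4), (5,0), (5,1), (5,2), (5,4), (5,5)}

G2

Frame correspondent (Sahlqvist): ∀x ∀y ∀z ((xR²y ∧ xR²z) → ∃w (yRw ∧ z = w)) — i.e. a generalized confluence (Geach) condition.
G1: fails — sR²s, sR²s but no w with sRw and s=w.
G2: ✓.
G3: fails — w0R²w2, w0R²w2 but no w with w2Rw and w2=w.
G4: fails — 0R²0, 0R²2 but no w with 0Rw and 2=w.
Valid on: G2.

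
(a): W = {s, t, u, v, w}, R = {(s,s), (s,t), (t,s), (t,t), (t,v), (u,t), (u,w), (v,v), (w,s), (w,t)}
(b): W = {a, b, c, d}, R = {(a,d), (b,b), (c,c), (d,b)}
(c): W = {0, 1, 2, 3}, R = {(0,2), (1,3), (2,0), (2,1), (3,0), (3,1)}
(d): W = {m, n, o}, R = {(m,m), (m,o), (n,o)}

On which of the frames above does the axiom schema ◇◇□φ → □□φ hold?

(b)

Frame correspondent (Sahlqvist): ∀x ∀y ∀z ((xR²y ∧ xR²z) → ∃w (yRw ∧ z = w)) — i.e. a generalized confluence (Geach) condition.
(a): fails — sR²s, sR²v but no w* with sRw* and v=w*.
(b): holds.
(c): fails — 0R²0, 0R²0 but no w with 0Rw and 0=w.
(d): fails — mR²o, mR²m but no w with oRw and m=w.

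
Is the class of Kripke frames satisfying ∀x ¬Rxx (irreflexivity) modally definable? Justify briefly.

Any modally definable frame class is closed under surjective bounded morphisms.
The 5-cycle (worlds a,b,c,d,e with a→b→c→d→e→a) is irreflexive, and the map sending every world to a single reflexive point • is a surjective bounded morphism (forth: every edge maps to (•,•); back: every world has a successor). So any modal formula valid on the 5-cycle is also valid on the reflexive point, which is not irreflexive.
Hence irreflexivity is not modally definable.

No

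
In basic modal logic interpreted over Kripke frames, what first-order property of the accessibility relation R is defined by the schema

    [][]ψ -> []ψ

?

density: forall x forall y (Rxy -> exists z (Rxz & Rzy))

Suppose □□ψ→□ψ is valid. Take Rxy and set V(ψ)={w : xR²w}. Then □□ψ at x, so □ψ at x, so ψ at y, i.e. ∃z(Rxz∧Rzy).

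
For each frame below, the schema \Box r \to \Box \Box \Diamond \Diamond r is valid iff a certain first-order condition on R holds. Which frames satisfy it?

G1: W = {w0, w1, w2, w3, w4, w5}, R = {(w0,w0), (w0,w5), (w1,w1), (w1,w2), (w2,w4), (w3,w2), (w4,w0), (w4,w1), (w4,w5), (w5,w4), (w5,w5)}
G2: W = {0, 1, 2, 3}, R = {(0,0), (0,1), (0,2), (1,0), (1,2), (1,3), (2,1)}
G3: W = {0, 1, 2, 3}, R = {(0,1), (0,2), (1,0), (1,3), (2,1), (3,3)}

G1

This is the axiom for a generalized confluence (Geach) condition; its first-order frame correspondent is \forall x \forall z (x R^2 z \to \exists w (xRw \wedge z R^2 w)).
G1: condition met.
G2: fails — 0R²3 but no w with 0Rw and 3R²w.
G3: fails — 0R²3 but no w with 0Rw and 3R²w.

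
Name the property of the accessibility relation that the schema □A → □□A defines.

transitivity

This schema is the 4 axiom.
Its frame correspondent is transitivity — ∀x ∀y ∀z (Rxy ∧ Ryz → Rxz).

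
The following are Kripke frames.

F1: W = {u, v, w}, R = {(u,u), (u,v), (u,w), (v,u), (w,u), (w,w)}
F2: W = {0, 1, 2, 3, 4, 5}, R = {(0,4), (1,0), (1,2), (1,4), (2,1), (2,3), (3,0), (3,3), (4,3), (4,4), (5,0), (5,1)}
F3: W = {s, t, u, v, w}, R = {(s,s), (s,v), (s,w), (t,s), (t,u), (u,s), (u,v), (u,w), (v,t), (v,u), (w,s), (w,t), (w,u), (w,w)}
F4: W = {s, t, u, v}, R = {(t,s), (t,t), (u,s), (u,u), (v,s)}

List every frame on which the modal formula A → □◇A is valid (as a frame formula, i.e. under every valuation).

F1

The schema corresponds to symmetry: ∀x ∀y (Rxy → Ryx).
F1: ✓.
F2: fails — R10 but not R01.
F3: fails — Rwt but not Rtw.
F4: fails — Rus but not Rsu.
Valid on: F1.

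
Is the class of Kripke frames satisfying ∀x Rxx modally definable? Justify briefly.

Yes: it is reflexivity, defined by the T schema □q → q.
Suppose □q→q is valid. At any x set V(q)={w : Rxw}. Then □q holds at x, so q holds at x, i.e. Rxx.

Yes, by □q → q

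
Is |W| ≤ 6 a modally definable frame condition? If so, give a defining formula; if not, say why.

No — not modally definable

Any modally definable frame class is closed under disjoint unions.
Any modal formula valid on each of 7 disjoint one-world frames is valid on their disjoint union (validity is preserved under disjoint unions). Each one-world frame has |W|=1≤6, but the union has |W|=7.
So the class is not modally definable.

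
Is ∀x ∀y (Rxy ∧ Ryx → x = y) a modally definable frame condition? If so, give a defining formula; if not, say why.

Any modally definable frame class is closed under surjective bounded morphisms.
The 6-cycle (worlds w0,w1,w2,w3,w4,w5 with w0→w1→w2→w3→w4→w5→w0) is antisymmetric. Sending even-indexed worlds to s and odd-indexed worlds to t is a surjective bounded morphism onto the two-world frame with s↔t, which is not antisymmetric.
So the class is not modally definable.

No — not modally definable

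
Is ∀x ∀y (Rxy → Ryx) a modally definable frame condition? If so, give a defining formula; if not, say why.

This is a Sahlqvist condition; the B axiom p → □◇p defines it.

Yes — defined by p → □◇p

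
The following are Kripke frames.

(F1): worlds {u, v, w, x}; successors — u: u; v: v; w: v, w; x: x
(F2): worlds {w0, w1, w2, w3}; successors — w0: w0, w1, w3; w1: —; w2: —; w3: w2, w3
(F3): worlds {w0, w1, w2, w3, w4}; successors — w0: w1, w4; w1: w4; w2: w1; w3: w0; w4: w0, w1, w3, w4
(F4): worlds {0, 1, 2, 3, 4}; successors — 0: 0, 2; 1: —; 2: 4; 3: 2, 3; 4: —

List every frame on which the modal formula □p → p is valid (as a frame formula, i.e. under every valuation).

(F1)

Frame correspondent (Sahlqvist): ∀x Rxx — i.e. reflexivity.
(F1): satisfies the condition.
(F2): fails — world w1 does not see itself.
(F3): fails — world w0 does not see itself.
(F4): fails — world 1 does not see itself.
Valid on: (F1).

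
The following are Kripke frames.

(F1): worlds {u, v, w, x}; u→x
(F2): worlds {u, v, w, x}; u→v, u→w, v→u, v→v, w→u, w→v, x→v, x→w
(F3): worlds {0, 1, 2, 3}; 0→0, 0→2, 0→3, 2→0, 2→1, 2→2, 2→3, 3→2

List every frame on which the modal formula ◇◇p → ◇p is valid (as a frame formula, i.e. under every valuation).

(F1)

Frame correspondent (Sahlqvist): ∀x ∀y ∀z (Rxy ∧ Ryz → Rxz) — i.e. transitivity.
(F1): satisfies the condition.
(F2): fails — Ruv and Rvu but not Ruu.
(F3): fails — R32 and R23 but not R33.
Valid on: (F1).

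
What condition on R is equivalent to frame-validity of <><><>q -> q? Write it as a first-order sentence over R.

forall x forall y (x R^3 y -> exists w (y = w & x = w))

This is a Sahlqvist (Geach-type) schema ◇^3□^0q → □^0◇^0q.
Minimal-valuation argument: fix x; take any y with xR^3y and any z with xR^0z. Set V(q) to the set of worlds R-reachable from y in exactly 0 steps. Then □^0q holds at y, so the antecedent holds at x; validity forces ◇^0q at z, giving a w with zR^0w and yR^0w.
First-order correspondent: forall x forall y (x R^3 y -> exists w (y = w & x = w)).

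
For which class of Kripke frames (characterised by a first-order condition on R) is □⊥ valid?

emptiness of R

□⊥ is valid iff no world has any successor (otherwise □⊥ fails at any world with one).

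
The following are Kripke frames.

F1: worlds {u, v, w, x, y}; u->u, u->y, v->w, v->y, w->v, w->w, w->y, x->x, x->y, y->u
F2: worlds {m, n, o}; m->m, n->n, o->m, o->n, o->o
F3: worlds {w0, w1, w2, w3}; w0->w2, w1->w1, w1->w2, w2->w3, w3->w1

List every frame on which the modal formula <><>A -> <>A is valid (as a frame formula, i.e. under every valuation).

Frame correspondent (Sahlqvist): forall x forall y forall z (Rxy & Ryz -> Rxz) — i.e. transitivity.
F1: fails — Rvw and Rwv but not Rvv.
F2: holds.
F3: fails — Rw1w2 and Rw2w3 but not Rw1w3.

F2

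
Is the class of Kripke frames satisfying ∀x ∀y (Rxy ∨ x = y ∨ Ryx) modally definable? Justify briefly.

Modal frame validity is preserved under disjoint unions.
Take 2 disjoint single-world reflexive frames: each is trivially connected, but their disjoint union has 2 worlds with no edge between distinct components, so it is not connected.
So the class is not modally definable.

Not definable by any modal formula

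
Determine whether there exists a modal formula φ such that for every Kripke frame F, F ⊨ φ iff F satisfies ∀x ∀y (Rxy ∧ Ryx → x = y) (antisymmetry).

No — not modally definable

Any modally definable frame class is closed under surjective bounded morphisms.
The 6-cycle (worlds a,b,c,d,e,f with a→b→c→d→e→f→a) is antisymmetric. Sending even-indexed worlds to a and odd-indexed worlds to b is a surjective bounded morphism onto the two-world frame with a↔b, which is not antisymmetric.
Hence antisymmetry is not modally definable.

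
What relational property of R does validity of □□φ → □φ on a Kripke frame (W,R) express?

density: ∀x ∀y (Rxy → ∃z (Rxz ∧ Rzy))

Suppose □□φ→□φ is valid. Take Rxy and set V(φ)={w : xR²w}. Then □□φ at x, so □φ at x, so φ at y, i.e. ∃z(Rxz∧Rzy).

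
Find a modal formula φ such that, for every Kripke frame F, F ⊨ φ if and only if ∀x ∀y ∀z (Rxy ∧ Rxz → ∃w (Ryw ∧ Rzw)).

The condition is convergence. The .2 schema ◇□p → □◇p defines it.
Suppose ◇□p→□◇p is valid. Take Rxy, Rxz and set V(p)={w : Ryw}. Then □p at y so ◇□p at x, so □◇p at x, so ◇p at z, giving w with Rzw and Ryw.

◇□p → □◇p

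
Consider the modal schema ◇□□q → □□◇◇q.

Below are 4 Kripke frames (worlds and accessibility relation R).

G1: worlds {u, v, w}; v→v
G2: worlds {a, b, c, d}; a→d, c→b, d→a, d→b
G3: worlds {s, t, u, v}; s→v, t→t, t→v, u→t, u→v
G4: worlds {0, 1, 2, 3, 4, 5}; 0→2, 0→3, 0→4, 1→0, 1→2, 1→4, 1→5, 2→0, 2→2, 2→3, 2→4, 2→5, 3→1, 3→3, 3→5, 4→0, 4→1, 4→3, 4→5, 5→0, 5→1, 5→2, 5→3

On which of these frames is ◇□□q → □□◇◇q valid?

This is the axiom for a generalized confluence (Geach) condition; its first-order frame correspondent is ∀x ∀y ∀z ((xRy ∧ xR²z) → ∃w (yR²w ∧ zR²w)).
G1: condition met.
G2: fails — aRd, aR²a but no w with dR²w and aR²w.
G3: fails — tRt, tR²v but no w with tR²w and vR²w.
G4: condition met.

G1, G4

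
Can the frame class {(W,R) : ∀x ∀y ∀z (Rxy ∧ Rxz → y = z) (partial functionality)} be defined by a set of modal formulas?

The condition is partial functionality. A defining modal formula is ◇q → □q.
Suppose ◇q→□q is valid. Take Rxy, Rxz and set V(q)={y}. Then ◇q at x, so □q at x, so q at z, i.e. z=y.

Definable; ◇q → □q defines it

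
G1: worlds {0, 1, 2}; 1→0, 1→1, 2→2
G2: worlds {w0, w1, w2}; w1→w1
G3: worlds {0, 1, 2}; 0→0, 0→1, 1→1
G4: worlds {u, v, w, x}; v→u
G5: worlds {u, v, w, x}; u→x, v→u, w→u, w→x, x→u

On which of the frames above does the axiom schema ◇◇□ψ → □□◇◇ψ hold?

G2, G3, G4

Frame correspondent (Sahlqvist): ∀x ∀y ∀z ((xR²y ∧ xR²z) → ∃w (yRw ∧ zR²w)) — i.e. a generalized confluence (Geach) condition.
G1: fails — 1R²0, 1R²0 but no w with 0Rw and 0R²w.
G2: ✓.
G3: ✓.
G4: ✓.
G5: fails — uR²u, uR²u but no t with uRt and uR²t.
Valid on: G2, G3, G4.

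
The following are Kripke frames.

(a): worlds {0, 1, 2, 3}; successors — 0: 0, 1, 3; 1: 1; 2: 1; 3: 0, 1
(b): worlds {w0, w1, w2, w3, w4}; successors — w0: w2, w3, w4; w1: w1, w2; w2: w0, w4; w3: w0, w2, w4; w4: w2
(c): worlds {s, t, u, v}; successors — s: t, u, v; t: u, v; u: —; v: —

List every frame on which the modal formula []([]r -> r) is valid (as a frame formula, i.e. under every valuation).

Frame correspondent (Sahlqvist): forall x forall y (Rxy -> Ryy) — i.e. shift-reflexivity.
(a): fails — R03 but not R33.
(b): fails — Rw1w2 but not Rw2w2.
(c): fails — Rtv but not Rvv.

none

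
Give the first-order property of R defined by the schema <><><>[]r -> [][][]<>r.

forall x forall y forall z ((x R^3 y & x R^3 z) -> exists w (yRw & zRw))

This is a Sahlqvist (Geach-type) schema ◇^3□^1r → □^3◇^1r.
First-order correspondent: forall x forall y forall z ((x R^3 y & x R^3 z) -> exists w (yRw & zRw)).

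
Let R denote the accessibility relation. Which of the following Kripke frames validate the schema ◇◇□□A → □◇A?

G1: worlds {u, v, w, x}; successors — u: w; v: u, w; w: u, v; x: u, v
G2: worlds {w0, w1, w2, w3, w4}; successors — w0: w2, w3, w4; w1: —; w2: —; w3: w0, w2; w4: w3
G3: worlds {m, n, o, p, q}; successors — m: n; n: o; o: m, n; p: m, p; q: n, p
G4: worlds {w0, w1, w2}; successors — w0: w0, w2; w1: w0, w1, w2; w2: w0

G4

Frame correspondent (Sahlqvist): ∀x ∀y ∀z ((xR²y ∧ xRz) → ∃w (yR²w ∧ zRw)) — i.e. a generalized confluence (Geach) condition.
G1: fails — vR²u, vRu but no t with uR²t and uRt.
G2: fails — w0R²w0, w0Rw2 but no w with w0R²w and w2Rw.
G3: fails — nR²m, nRo but no w with mR²w and oRw.
G4: condition met.
Valid on: G4.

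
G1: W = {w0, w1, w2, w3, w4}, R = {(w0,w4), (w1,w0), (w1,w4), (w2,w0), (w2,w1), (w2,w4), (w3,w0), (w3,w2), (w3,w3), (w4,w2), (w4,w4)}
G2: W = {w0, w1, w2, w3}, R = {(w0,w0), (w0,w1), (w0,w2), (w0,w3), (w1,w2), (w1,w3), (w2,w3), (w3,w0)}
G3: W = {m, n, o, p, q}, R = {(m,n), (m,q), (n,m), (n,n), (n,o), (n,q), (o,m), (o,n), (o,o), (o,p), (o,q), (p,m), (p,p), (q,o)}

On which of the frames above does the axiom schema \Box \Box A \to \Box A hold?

G3

This is the axiom for density; its first-order frame correspondent is \forall x \forall y (Rxy \to \exists z (Rxz \wedge Rzy)).
G1: fails — Rw1w0 but no z with Rw1z and Rzw0.
G2: fails — Rw1w2 but no z with Rw1z and Rzw2.
G3: satisfies the condition.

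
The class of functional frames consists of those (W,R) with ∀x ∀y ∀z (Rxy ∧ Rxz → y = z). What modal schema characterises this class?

A defining formula is ◇s → □s (the CD axiom).
Suppose ◇s→□s is valid. Take Rxy, Rxz and set V(s)={y}. Then ◇s at x, so □s at x, so s at z, i.e. z=y.

◇s → □s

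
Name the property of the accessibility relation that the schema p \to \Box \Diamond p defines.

Suppose p→□◇p is valid. Take Rxy and set V(p)={x}. Then p at x, so □◇p at x, so ◇p at y, so some z with Ryz has p; z=x, i.e. Ryx.

symmetry: \forall x \forall y (Rxy \to Ryx)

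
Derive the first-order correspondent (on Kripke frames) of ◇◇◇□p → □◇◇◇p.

∀x ∀y ∀z ((xR³y ∧ xRz) → ∃w (yRw ∧ zR³w))

This is a Sahlqvist (Geach-type) schema ◇^3□^1p → □^1◇^3p.
Minimal-valuation argument: fix x; take any y with xR^3y and any z with xR^1z. Set V(p) to the set of worlds R-reachable from y in exactly 1 step. Then □^1p holds at y, so the antecedent holds at x; validity forces ◇^3p at z, giving a w with zR^3w and yR^1w.
First-order correspondent: ∀x ∀y ∀z ((xR³y ∧ xRz) → ∃w (yRw ∧ zR³w)).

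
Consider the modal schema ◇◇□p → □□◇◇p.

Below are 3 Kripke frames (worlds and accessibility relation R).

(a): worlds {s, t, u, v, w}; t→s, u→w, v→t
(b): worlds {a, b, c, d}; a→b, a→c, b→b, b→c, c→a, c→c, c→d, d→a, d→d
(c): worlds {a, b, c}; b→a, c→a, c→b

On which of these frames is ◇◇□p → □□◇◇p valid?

(b)

This is the axiom for a generalized confluence (Geach) condition; its first-order frame correspondent is ∀x ∀y ∀z ((xR²y ∧ xR²z) → ∃w (yRw ∧ zR²w)).
(a): fails — vR²s, vR²s but no w* with sRw* and sR²w*.
(b): holds.
(c): fails — cR²a, cR²a but no w with aRw and aR²w.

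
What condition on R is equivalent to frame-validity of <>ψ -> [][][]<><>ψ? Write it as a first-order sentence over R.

forall x forall y forall z ((xRy & x R^3 z) -> exists w (y = w & z R^2 w))

This is a Sahlqvist (Geach-type) schema ◇^1□^0ψ → □^3◇^2ψ.
First-order correspondent: forall x forall y forall z ((xRy & x R^3 z) -> exists w (y = w & z R^2 w)).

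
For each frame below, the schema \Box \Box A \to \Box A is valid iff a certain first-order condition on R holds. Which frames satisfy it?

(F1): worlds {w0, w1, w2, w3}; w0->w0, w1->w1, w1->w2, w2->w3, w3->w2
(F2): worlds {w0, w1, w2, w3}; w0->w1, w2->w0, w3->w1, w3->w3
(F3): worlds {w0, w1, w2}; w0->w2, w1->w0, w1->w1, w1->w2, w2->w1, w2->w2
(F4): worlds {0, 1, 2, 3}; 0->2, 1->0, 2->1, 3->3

(F3)

Frame correspondent (Sahlqvist): \forall x \forall y (Rxy \to \exists z (Rxz \wedge Rzy)) — i.e. density.
(F1): fails — Rw3w2 but no z with Rw3z and Rzw2.
(F2): fails — Rw0w1 but no z with Rw0z and Rzw1.
(F3): ✓.
(F4): fails — R10 but no z with R1z and Rz0.
Valid on: (F3).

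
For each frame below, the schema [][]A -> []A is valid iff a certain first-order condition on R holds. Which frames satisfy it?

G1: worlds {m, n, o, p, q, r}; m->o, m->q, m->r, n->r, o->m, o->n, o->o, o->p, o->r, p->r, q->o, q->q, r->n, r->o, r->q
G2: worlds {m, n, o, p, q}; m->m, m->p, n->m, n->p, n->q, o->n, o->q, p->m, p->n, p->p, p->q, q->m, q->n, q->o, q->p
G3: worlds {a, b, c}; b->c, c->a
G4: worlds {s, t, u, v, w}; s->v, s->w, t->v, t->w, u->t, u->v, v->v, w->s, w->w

Frame correspondent (Sahlqvist): forall x forall y (Rxy -> exists z (Rxz & Rzy)) — i.e. density.
G1: fails — Rnr but no z with Rnz and Rzr.
G2: fails — Rqo but no z with Rqz and Rzo.
G3: fails — Rca but no z with Rcz and Rza.
G4: fails — Rut but no z with Ruz and Rzt.
Valid on no frame.

none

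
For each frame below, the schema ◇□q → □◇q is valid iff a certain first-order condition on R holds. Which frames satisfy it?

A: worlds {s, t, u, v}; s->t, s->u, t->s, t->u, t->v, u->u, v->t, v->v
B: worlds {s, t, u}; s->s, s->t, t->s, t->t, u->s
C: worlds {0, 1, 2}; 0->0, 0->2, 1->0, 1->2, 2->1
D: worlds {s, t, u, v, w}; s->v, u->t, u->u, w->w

B

Frame correspondent (Sahlqvist): ∀x ∀y ∀z (Rxy ∧ Rxz → ∃w (Ryw ∧ Rzw)) — i.e. convergence.
A: fails — Rtv and Rtu but v and u have no common successor.
B: satisfies the condition.
C: fails — R00 and R02 but 0 and 2 have no common successor.
D: fails — Rsv and Rsv but v and v have no common successor.
Valid on: B.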